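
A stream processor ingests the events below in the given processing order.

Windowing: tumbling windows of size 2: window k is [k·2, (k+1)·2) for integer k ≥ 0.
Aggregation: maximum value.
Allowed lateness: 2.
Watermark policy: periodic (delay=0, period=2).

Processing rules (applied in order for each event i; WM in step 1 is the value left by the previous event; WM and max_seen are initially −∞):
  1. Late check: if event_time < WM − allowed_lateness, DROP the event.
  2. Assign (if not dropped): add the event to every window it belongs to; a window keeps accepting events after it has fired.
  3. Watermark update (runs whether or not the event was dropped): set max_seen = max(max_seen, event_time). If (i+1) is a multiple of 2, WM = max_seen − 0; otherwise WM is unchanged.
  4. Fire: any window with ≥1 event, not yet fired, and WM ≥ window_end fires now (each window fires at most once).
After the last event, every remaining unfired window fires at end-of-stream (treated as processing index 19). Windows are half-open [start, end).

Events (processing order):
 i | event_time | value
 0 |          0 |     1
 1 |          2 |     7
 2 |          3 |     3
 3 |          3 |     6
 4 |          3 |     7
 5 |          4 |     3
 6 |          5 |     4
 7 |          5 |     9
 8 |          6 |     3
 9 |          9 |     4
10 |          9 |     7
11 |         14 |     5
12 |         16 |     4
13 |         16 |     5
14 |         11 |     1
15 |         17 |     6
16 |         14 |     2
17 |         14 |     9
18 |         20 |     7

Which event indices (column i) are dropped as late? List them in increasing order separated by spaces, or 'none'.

i=0 t=0 v=1: → [0,2); WM=−∞
i=1 t=2 v=7: → [2,4); WM=2; [0,2) fires=1
i=2 t=3 v=3: → [2,4); WM=2
i=3 t=3 v=6: → [2,4); WM=3
i=4 t=3 v=7: → [2,4); WM=3
i=5 t=4 v=3: → [4,6); WM=4; [2,4) fires=7
i=6 t=5 v=4: → [4,6); WM=4
i=7 t=5 v=9: → [4,6); WM=5
i=8 t=6 v=3: → [6,8); WM=5
i=9 t=9 v=4: → [8,10); WM=9; [4,6) fires=9 [6,8) fires=3
i=10 t=9 v=7: → [8,10); WM=9
i=11 t=14 v=5: → [14,16); WM=14; [8,10) fires=7
i=12 t=16 v=4: → [16,18); WM=14
i=13 t=16 v=5: → [16,18); WM=16; [14,16) fires=5
i=14 t=11 v=1: DROP (t<16-2); WM=16
i=15 t=17 v=6: → [16,18); WM=17
i=16 t=14 v=2: DROP (t<17-2); WM=17
i=17 t=14 v=9: DROP (t<17-2); WM=17
i=18 t=20 v=7: → [20,22); WM=17

14 16 17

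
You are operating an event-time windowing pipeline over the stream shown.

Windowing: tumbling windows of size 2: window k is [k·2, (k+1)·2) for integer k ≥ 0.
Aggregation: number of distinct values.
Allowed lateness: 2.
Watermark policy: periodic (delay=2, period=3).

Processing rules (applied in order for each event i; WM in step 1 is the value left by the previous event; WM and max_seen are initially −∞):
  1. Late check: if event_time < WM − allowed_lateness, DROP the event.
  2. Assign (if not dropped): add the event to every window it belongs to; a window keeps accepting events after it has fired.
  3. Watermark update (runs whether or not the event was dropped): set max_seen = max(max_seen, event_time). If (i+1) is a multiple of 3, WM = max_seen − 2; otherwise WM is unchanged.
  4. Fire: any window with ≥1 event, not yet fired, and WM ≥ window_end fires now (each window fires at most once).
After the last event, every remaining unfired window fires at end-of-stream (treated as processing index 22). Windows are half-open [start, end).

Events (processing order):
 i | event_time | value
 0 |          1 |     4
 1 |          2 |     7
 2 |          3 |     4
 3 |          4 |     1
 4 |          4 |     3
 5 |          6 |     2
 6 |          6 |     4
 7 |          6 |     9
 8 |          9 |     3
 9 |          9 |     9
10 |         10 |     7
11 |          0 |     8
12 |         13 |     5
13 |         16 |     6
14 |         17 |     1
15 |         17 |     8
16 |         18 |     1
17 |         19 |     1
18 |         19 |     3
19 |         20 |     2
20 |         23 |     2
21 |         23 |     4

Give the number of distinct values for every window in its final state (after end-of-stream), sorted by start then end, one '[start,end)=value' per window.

[0,2)=1 [2,4)=2 [4,6)=2 [6,8)=3 [8,10)=2 [10,12)=1 [12,14)=1 [16,18)=3 [18,20)=2 [20,22)=1 [22,24)=2

i=0 t=1 v=4: → [0,2); WM=−∞
i=1 t=2 v=7: → [2,4); WM=−∞
i=2 t=3 v=4: → [2,4); WM=1
i=3 t=4 v=1: → [4,6); WM=1
i=4 t=4 v=3: → [4,6); WM=1
i=5 t=6 v=2: → [6,8); WM=4; [0,2) fires=1 [2,4) fires=2
i=6 t=6 v=4: → [6,8); WM=4
i=7 t=6 v=9: → [6,8); WM=4
i=8 t=9 v=3: → [8,10); WM=7; [4,6) fires=2
i=9 t=9 v=9: → [8,10); WM=7
i=10 t=10 v=7: → [10,12); WM=7
i=11 t=0 v=8: DROP (t<7-2); WM=8; [6,8) fires=3
i=12 t=13 v=5: → [12,14); WM=8
i=13 t=16 v=6: → [16,18); WM=8
i=14 t=17 v=1: → [16,18); WM=15; [8,10) fires=2 [10,12) fires=1 [12,14) fires=1
i=15 t=17 v=8: → [16,18); WM=15
i=16 t=18 v=1: → [18,20); WM=15
i=17 t=19 v=1: → [18,20); WM=17
i=18 t=19 v=3: → [18,20); WM=17
i=19 t=20 v=2: → [20,22); WM=17
i=20 t=23 v=2: → [22,24); WM=21; [16,18) fires=3 [18,20) fires=2
i=21 t=23 v=4: → [22,24); WM=21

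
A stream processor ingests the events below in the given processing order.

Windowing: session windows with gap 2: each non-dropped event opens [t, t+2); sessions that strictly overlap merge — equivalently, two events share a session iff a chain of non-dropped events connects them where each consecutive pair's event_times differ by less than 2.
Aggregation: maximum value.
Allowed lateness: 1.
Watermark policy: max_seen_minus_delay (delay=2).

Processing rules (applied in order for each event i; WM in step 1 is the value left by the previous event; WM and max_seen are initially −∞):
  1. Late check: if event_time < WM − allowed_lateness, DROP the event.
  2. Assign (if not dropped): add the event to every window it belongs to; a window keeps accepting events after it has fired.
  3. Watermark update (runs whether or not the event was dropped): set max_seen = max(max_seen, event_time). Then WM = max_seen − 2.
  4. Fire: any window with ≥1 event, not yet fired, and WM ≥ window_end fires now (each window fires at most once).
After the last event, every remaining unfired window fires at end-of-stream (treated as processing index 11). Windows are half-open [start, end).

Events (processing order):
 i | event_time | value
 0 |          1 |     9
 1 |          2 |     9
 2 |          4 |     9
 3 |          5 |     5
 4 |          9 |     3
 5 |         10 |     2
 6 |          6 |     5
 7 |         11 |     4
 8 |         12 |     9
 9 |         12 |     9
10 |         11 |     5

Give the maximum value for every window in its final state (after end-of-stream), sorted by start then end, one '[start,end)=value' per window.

[1,4)=9 [4,7)=9 [9,14)=9

i=0 t=1 v=9: → [1,3); WM=-1
i=1 t=2 v=9: → [1,4); WM=0
i=2 t=4 v=9: → [4,6); WM=2
i=3 t=5 v=5: → [4,7); WM=3
i=4 t=9 v=3: → [9,11); WM=7
i=5 t=10 v=2: → [9,12); WM=8
i=6 t=6 v=5: DROP (t<8-1); WM=8
i=7 t=11 v=4: → [9,13); WM=9
i=8 t=12 v=9: → [9,14); WM=10
i=9 t=12 v=9: → [9,14); WM=10
i=10 t=11 v=5: → [9,14); WM=10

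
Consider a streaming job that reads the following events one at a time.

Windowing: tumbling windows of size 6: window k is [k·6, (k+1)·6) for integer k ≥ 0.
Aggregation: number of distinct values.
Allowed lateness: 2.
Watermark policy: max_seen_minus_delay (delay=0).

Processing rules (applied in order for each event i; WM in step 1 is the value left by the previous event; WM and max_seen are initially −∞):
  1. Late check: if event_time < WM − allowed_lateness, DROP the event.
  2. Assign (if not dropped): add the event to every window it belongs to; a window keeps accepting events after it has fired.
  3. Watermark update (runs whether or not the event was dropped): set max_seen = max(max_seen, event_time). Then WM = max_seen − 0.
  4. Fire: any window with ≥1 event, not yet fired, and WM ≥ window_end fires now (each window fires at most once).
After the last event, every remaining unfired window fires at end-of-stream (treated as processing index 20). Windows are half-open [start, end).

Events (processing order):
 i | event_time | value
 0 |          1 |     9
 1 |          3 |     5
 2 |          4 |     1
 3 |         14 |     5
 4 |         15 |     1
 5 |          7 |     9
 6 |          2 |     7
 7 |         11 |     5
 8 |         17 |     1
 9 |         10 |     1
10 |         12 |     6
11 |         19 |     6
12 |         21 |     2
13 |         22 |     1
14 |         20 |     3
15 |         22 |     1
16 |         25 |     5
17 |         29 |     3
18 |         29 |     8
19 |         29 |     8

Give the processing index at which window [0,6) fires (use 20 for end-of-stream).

i=0 t=1 v=9: → [0,6); WM=1
i=1 t=3 v=5: → [0,6); WM=3
i=2 t=4 v=1: → [0,6); WM=4
i=3 t=14 v=5: → [12,18); WM=14; [0,6) fires=3
i=4 t=15 v=1: → [12,18); WM=15
i=5 t=7 v=9: DROP (t<15-2); WM=15
i=6 t=2 v=7: DROP (t<15-2); WM=15
i=7 t=11 v=5: DROP (t<15-2); WM=15
i=8 t=17 v=1: → [12,18); WM=17
i=9 t=10 v=1: DROP (t<17-2); WM=17
i=10 t=12 v=6: DROP (t<17-2); WM=17
i=11 t=19 v=6: → [18,24); WM=19; [12,18) fires=2
i=12 t=21 v=2: → [18,24); WM=21
i=13 t=22 v=1: → [18,24); WM=22
i=14 t=20 v=3: → [18,24); WM=22
i=15 t=22 v=1: → [18,24); WM=22
i=16 t=25 v=5: → [24,30); WM=25; [18,24) fires=4
i=17 t=29 v=3: → [24,30); WM=29
i=18 t=29 v=8: → [24,30); WM=29
i=19 t=29 v=8: → [24,30); WM=29

3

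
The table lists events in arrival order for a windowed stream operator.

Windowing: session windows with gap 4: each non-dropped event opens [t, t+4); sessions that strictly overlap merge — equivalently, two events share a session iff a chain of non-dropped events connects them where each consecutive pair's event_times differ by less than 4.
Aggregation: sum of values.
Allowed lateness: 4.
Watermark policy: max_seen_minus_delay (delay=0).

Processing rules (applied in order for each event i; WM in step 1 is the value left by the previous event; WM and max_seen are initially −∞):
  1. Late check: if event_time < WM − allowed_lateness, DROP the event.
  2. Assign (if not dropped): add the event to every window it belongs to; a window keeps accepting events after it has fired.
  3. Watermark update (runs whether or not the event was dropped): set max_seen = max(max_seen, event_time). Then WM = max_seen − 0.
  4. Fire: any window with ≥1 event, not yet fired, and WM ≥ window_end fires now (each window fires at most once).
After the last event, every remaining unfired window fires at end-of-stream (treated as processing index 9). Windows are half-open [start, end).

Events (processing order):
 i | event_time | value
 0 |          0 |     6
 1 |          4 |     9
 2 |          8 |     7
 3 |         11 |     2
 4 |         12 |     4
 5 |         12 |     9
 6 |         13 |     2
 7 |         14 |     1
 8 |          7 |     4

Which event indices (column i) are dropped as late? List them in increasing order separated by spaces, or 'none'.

i=0 t=0 v=6: → [0,4); WM=0
i=1 t=4 v=9: → [4,8); WM=4
i=2 t=8 v=7: → [8,12); WM=8
i=3 t=11 v=2: → [8,15); WM=11
i=4 t=12 v=4: → [8,16); WM=12
i=5 t=12 v=9: → [8,16); WM=12
i=6 t=13 v=2: → [8,17); WM=13
i=7 t=14 v=1: → [8,18); WM=14
i=8 t=7 v=4: DROP (t<14-4); WM=14

8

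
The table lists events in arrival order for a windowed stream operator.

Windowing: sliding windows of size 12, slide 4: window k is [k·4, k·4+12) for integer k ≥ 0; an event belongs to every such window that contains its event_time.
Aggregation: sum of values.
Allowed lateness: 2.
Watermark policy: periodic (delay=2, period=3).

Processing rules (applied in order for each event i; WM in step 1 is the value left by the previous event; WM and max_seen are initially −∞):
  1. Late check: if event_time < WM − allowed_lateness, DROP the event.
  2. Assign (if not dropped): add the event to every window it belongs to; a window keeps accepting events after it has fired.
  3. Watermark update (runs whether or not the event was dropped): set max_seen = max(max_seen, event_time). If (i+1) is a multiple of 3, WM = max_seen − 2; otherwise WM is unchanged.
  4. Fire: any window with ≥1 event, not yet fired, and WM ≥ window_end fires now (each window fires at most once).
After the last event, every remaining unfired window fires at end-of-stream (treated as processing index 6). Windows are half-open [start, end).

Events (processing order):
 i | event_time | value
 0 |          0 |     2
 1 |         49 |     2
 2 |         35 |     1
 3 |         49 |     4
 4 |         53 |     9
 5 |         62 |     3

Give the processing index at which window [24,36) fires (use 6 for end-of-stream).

2

i=0 t=0 v=2: → [0,12); WM=−∞
i=1 t=49 v=2: → [48,60),[44,56),[40,52); WM=−∞
i=2 t=35 v=1: → [32,44),[28,40),[24,36); WM=47; [0,12) fires=2 [24,36) fires=1 [28,40) fires=1 [32,44) fires=1
i=3 t=49 v=4: → [48,60),[44,56),[40,52); WM=47
i=4 t=53 v=9: → [52,64),[48,60),[44,56); WM=47
i=5 t=62 v=3: → [60,72),[56,68),[52,64); WM=60; [40,52) fires=6 [44,56) fires=15 [48,60) fires=15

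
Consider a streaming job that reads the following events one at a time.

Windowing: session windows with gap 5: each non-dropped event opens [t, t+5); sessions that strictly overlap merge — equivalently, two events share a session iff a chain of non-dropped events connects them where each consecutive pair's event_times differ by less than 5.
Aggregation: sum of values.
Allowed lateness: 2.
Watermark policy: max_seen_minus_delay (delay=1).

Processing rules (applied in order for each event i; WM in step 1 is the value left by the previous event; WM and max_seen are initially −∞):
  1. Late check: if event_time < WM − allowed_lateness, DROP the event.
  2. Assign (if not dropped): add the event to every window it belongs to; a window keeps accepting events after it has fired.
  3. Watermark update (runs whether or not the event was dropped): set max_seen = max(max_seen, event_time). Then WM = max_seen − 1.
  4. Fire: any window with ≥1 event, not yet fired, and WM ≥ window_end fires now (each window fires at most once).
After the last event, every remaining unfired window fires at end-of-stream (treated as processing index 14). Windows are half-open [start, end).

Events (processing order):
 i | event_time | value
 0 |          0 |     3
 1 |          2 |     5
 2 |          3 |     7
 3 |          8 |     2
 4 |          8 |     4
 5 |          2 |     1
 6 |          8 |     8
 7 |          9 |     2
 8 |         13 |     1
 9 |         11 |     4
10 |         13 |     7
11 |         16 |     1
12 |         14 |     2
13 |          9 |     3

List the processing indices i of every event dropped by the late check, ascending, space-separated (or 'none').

5 13

i=0 t=0 v=3: → [0,5); WM=-1
i=1 t=2 v=5: → [0,7); WM=1
i=2 t=3 v=7: → [0,8); WM=2
i=3 t=8 v=2: → [8,13); WM=7
i=4 t=8 v=4: → [8,13); WM=7
i=5 t=2 v=1: DROP (t<7-2); WM=7
i=6 t=8 v=8: → [8,13); WM=7
i=7 t=9 v=2: → [8,14); WM=8
i=8 t=13 v=1: → [8,18); WM=12
i=9 t=11 v=4: → [8,18); WM=12
i=10 t=13 v=7: → [8,18); WM=12
i=11 t=16 v=1: → [8,21); WM=15
i=12 t=14 v=2: → [8,21); WM=15
i=13 t=9 v=3: DROP (t<15-2); WM=15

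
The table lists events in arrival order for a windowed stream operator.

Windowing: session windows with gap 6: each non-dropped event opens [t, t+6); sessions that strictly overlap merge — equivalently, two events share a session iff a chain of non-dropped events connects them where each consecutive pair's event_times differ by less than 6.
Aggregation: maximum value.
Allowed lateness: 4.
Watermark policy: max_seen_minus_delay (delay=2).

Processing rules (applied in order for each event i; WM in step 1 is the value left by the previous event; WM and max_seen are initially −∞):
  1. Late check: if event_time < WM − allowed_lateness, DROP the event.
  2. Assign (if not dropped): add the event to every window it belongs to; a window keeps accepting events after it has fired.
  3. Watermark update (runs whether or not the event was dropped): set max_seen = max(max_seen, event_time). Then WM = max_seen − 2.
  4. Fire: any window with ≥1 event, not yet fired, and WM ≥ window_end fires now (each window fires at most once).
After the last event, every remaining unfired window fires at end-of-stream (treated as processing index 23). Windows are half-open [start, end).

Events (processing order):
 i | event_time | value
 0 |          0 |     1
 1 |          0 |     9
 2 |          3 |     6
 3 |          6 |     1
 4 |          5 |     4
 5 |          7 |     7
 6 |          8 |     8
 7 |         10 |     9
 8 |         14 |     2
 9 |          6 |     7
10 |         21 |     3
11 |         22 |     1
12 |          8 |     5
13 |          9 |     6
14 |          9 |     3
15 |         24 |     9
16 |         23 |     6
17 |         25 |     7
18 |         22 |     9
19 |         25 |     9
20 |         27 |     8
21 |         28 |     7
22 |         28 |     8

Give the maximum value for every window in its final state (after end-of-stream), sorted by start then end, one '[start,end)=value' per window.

i=0 t=0 v=1: → [0,6); WM=-2
i=1 t=0 v=9: → [0,6); WM=-2
i=2 t=3 v=6: → [0,9); WM=1
i=3 t=6 v=1: → [0,12); WM=4
i=4 t=5 v=4: → [0,12); WM=4
i=5 t=7 v=7: → [0,13); WM=5
i=6 t=8 v=8: → [0,14); WM=6
i=7 t=10 v=9: → [0,16); WM=8
i=8 t=14 v=2: → [0,20); WM=12
i=9 t=6 v=7: DROP (t<12-4); WM=12
i=10 t=21 v=3: → [21,27); WM=19
i=11 t=22 v=1: → [21,28); WM=20
i=12 t=8 v=5: DROP (t<20-4); WM=20
i=13 t=9 v=6: DROP (t<20-4); WM=20
i=14 t=9 v=3: DROP (t<20-4); WM=20
i=15 t=24 v=9: → [21,30); WM=22
i=16 t=23 v=6: → [21,30); WM=22
i=17 t=25 v=7: → [21,31); WM=23
i=18 t=22 v=9: → [21,31); WM=23
i=19 t=25 v=9: → [21,31); WM=23
i=20 t=27 v=8: → [21,33); WM=25
i=21 t=28 v=7: → [21,34); WM=26
i=22 t=28 v=8: → [21,34); WM=26

[0,20)=9 [21,34)=9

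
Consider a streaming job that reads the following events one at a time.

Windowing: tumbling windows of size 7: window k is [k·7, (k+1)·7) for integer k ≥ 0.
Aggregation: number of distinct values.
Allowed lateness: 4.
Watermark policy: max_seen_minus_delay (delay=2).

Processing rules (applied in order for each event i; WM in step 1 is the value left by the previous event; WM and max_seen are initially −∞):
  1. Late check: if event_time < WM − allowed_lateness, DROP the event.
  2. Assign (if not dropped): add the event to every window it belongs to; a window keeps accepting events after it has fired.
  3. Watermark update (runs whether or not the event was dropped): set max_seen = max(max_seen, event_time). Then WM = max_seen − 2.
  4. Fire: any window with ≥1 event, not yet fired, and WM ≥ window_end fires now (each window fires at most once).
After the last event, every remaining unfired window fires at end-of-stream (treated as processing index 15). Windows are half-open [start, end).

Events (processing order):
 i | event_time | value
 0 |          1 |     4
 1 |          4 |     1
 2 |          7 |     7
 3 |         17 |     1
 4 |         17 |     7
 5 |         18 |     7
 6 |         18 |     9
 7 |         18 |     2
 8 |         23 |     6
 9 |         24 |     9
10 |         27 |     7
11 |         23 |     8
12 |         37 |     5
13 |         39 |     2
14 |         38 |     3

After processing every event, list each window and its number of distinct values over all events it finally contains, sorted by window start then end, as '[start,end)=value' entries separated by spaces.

i=0 t=1 v=4: → [0,7); WM=-1
i=1 t=4 v=1: → [0,7); WM=2
i=2 t=7 v=7: → [7,14); WM=5
i=3 t=17 v=1: → [14,21); WM=15; [0,7) fires=2 [7,14) fires=1
i=4 t=17 v=7: → [14,21); WM=15
i=5 t=18 v=7: → [14,21); WM=16
i=6 t=18 v=9: → [14,21); WM=16
i=7 t=18 v=2: → [14,21); WM=16
i=8 t=23 v=6: → [21,28); WM=21; [14,21) fires=4
i=9 t=24 v=9: → [21,28); WM=22
i=10 t=27 v=7: → [21,28); WM=25
i=11 t=23 v=8: → [21,28); WM=25
i=12 t=37 v=5: → [35,42); WM=35; [21,28) fires=4
i=13 t=39 v=2: → [35,42); WM=37
i=14 t=38 v=3: → [35,42); WM=37

[0,7)=2 [7,14)=1 [14,21)=4 [21,28)=4 [35,42)=3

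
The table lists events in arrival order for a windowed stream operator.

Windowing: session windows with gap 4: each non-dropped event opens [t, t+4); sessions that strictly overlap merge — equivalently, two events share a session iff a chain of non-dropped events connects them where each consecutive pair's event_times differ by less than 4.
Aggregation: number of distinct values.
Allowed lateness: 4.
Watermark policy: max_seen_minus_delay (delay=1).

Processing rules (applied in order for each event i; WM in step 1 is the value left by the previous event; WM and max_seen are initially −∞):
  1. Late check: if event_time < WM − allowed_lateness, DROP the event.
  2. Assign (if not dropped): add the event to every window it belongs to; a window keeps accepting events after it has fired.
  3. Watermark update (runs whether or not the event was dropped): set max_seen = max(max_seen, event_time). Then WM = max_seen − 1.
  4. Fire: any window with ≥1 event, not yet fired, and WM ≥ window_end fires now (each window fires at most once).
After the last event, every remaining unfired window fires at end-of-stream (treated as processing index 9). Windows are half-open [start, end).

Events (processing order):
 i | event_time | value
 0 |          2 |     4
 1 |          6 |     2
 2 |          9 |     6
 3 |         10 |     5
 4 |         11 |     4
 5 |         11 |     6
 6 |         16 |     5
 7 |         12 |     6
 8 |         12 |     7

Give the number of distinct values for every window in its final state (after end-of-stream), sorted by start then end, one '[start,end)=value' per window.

[2,6)=1 [6,16)=5 [16,20)=1

i=0 t=2 v=4: → [2,6); WM=1
i=1 t=6 v=2: → [6,10); WM=5
i=2 t=9 v=6: → [6,13); WM=8
i=3 t=10 v=5: → [6,14); WM=9
i=4 t=11 v=4: → [6,15); WM=10
i=5 t=11 v=6: → [6,15); WM=10
i=6 t=16 v=5: → [16,20); WM=15
i=7 t=12 v=6: → [6,16); WM=15
i=8 t=12 v=7: → [6,16); WM=15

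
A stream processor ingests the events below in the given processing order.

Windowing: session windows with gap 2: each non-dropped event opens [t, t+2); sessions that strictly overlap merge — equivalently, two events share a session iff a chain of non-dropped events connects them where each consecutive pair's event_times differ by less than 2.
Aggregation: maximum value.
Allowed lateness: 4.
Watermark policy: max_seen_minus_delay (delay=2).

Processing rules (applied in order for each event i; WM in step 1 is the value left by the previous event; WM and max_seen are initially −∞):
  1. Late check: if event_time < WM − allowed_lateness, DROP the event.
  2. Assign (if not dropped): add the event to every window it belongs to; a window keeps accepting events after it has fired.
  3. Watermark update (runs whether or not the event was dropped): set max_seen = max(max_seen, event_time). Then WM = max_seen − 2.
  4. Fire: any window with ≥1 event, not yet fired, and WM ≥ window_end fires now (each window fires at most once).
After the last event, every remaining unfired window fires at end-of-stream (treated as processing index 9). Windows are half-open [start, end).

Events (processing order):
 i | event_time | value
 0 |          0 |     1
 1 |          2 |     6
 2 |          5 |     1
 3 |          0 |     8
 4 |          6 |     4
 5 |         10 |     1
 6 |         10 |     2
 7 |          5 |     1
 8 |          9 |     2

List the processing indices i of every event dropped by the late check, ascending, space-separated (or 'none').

none

i=0 t=0 v=1: → [0,2); WM=-2
i=1 t=2 v=6: → [2,4); WM=0
i=2 t=5 v=1: → [5,7); WM=3
i=3 t=0 v=8: → [0,2); WM=3
i=4 t=6 v=4: → [5,8); WM=4
i=5 t=10 v=1: → [10,12); WM=8
i=6 t=10 v=2: → [10,12); WM=8
i=7 t=5 v=1: → [5,8); WM=8
i=8 t=9 v=2: → [9,12); WM=8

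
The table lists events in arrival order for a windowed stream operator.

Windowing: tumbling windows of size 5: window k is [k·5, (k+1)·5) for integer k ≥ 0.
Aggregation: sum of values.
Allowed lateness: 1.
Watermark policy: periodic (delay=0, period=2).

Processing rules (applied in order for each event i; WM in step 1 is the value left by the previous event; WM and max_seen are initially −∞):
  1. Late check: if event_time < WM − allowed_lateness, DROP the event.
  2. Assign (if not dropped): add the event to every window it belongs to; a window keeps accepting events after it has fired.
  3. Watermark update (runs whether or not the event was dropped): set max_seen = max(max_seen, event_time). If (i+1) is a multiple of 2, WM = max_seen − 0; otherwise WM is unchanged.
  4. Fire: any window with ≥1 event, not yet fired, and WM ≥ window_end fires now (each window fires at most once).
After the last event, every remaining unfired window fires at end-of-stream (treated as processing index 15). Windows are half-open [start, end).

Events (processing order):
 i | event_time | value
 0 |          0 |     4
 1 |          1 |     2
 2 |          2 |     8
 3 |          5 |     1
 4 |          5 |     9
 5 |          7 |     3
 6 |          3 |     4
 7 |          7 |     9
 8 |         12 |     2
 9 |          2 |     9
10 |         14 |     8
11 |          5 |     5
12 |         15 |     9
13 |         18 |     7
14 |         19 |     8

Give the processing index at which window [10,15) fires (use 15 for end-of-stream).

13

i=0 t=0 v=4: → [0,5); WM=−∞
i=1 t=1 v=2: → [0,5); WM=1
i=2 t=2 v=8: → [0,5); WM=1
i=3 t=5 v=1: → [5,10); WM=5; [0,5) fires=14
i=4 t=5 v=9: → [5,10); WM=5
i=5 t=7 v=3: → [5,10); WM=7
i=6 t=3 v=4: DROP (t<7-1); WM=7
i=7 t=7 v=9: → [5,10); WM=7
i=8 t=12 v=2: → [10,15); WM=7
i=9 t=2 v=9: DROP (t<7-1); WM=12; [5,10) fires=22
i=10 t=14 v=8: → [10,15); WM=12
i=11 t=5 v=5: DROP (t<12-1); WM=14
i=12 t=15 v=9: → [15,20); WM=14
i=13 t=18 v=7: → [15,20); WM=18; [10,15) fires=10
i=14 t=19 v=8: → [15,20); WM=18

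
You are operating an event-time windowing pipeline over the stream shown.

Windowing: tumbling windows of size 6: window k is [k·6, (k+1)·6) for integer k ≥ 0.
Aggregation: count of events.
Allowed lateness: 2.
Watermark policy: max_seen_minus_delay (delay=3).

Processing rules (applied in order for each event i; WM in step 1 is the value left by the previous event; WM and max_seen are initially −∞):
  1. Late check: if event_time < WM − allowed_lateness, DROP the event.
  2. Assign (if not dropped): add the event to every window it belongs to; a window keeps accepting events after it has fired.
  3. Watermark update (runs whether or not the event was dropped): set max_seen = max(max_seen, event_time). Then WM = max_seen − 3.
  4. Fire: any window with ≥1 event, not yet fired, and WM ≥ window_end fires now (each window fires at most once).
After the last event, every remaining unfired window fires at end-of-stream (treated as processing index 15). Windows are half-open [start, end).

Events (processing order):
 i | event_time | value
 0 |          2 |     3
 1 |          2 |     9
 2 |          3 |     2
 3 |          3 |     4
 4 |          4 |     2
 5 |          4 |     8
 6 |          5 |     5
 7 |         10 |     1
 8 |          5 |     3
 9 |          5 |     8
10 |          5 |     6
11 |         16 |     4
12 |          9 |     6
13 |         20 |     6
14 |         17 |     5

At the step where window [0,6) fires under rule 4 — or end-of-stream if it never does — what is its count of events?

i=0 t=2 v=3: → [0,6); WM=-1
i=1 t=2 v=9: → [0,6); WM=-1
i=2 t=3 v=2: → [0,6); WM=0
i=3 t=3 v=4: → [0,6); WM=0
i=4 t=4 v=2: → [0,6); WM=1
i=5 t=4 v=8: → [0,6); WM=1
i=6 t=5 v=5: → [0,6); WM=2
i=7 t=10 v=1: → [6,12); WM=7; [0,6) fires=7
i=8 t=5 v=3: → [0,6); WM=7
i=9 t=5 v=8: → [0,6); WM=7
i=10 t=5 v=6: → [0,6); WM=7
i=11 t=16 v=4: → [12,18); WM=13; [6,12) fires=1
i=12 t=9 v=6: DROP (t<13-2); WM=13
i=13 t=20 v=6: → [18,24); WM=17
i=14 t=17 v=5: → [12,18); WM=17

7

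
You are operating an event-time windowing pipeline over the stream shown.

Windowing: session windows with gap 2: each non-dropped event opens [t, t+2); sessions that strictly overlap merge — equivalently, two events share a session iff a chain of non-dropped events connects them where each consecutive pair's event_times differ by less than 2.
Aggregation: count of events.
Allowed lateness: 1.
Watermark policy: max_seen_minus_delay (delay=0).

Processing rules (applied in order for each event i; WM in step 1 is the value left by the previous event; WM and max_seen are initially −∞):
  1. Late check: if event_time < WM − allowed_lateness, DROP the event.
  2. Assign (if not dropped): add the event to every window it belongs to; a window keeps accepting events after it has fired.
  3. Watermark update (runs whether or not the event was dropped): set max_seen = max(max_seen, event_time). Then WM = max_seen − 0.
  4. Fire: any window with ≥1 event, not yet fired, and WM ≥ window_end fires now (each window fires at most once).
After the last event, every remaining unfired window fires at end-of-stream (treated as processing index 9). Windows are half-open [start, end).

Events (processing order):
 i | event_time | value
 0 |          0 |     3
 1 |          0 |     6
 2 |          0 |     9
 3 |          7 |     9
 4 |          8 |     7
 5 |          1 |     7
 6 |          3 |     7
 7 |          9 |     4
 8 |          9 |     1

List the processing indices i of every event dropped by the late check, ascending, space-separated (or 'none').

5 6

i=0 t=0 v=3: → [0,2); WM=0
i=1 t=0 v=6: → [0,2); WM=0
i=2 t=0 v=9: → [0,2); WM=0
i=3 t=7 v=9: → [7,9); WM=7
i=4 t=8 v=7: → [7,10); WM=8
i=5 t=1 v=7: DROP (t<8-1); WM=8
i=6 t=3 v=7: DROP (t<8-1); WM=8
i=7 t=9 v=4: → [7,11); WM=9
i=8 t=9 v=1: → [7,11); WM=9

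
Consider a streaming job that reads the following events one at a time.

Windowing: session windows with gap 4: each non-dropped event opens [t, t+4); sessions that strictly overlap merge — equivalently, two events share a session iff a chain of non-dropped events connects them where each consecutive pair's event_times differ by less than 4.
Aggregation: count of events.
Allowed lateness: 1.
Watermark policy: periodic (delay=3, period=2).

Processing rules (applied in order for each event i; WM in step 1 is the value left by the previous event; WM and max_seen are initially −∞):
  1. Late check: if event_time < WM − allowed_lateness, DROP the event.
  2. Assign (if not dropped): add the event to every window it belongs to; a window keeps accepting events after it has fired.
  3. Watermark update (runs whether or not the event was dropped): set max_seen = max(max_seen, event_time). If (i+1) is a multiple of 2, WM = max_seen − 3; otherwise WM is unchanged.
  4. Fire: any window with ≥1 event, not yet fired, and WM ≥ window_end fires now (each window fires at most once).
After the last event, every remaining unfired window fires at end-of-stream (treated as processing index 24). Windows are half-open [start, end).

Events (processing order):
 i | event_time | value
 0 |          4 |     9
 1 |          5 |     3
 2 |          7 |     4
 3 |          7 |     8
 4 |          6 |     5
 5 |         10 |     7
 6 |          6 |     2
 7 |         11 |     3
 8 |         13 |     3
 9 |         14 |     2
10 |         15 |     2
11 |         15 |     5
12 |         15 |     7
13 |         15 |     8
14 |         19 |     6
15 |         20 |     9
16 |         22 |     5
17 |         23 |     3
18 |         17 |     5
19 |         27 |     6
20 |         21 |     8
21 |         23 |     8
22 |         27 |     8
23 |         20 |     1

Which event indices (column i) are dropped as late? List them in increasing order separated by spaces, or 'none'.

i=0 t=4 v=9: → [4,8); WM=−∞
i=1 t=5 v=3: → [4,9); WM=2
i=2 t=7 v=4: → [4,11); WM=2
i=3 t=7 v=8: → [4,11); WM=4
i=4 t=6 v=5: → [4,11); WM=4
i=5 t=10 v=7: → [4,14); WM=7
i=6 t=6 v=2: → [4,14); WM=7
i=7 t=11 v=3: → [4,15); WM=8
i=8 t=13 v=3: → [4,17); WM=8
i=9 t=14 v=2: → [4,18); WM=11
i=10 t=15 v=2: → [4,19); WM=11
i=11 t=15 v=5: → [4,19); WM=12
i=12 t=15 v=7: → [4,19); WM=12
i=13 t=15 v=8: → [4,19); WM=12
i=14 t=19 v=6: → [19,23); WM=12
i=15 t=20 v=9: → [19,24); WM=17
i=16 t=22 v=5: → [19,26); WM=17
i=17 t=23 v=3: → [19,27); WM=20
i=18 t=17 v=5: DROP (t<20-1); WM=20
i=19 t=27 v=6: → [27,31); WM=24
i=20 t=21 v=8: DROP (t<24-1); WM=24
i=21 t=23 v=8: → [19,27); WM=24
i=22 t=27 v=8: → [27,31); WM=24
i=23 t=20 v=1: DROP (t<24-1); WM=24

18 20 23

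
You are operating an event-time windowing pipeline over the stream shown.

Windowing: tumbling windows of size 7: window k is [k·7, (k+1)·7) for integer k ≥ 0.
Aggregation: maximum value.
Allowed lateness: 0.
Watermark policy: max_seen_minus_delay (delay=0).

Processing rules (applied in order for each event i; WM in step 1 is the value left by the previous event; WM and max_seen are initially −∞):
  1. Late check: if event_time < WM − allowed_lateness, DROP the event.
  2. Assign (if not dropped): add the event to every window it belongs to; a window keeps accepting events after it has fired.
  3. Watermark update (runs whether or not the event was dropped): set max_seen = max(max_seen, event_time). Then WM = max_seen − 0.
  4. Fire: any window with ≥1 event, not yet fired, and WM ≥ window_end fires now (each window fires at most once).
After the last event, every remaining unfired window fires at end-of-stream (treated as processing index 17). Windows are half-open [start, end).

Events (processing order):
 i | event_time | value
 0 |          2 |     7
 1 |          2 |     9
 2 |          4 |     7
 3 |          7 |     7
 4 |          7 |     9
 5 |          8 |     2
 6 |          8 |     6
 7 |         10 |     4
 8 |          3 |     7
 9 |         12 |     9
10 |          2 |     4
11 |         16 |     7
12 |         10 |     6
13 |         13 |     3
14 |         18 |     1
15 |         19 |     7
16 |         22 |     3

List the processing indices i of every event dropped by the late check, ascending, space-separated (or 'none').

i=0 t=2 v=7: → [0,7); WM=2
i=1 t=2 v=9: → [0,7); WM=2
i=2 t=4 v=7: → [0,7); WM=4
i=3 t=7 v=7: → [7,14); WM=7; [0,7) fires=9
i=4 t=7 v=9: → [7,14); WM=7
i=5 t=8 v=2: → [7,14); WM=8
i=6 t=8 v=6: → [7,14); WM=8
i=7 t=10 v=4: → [7,14); WM=10
i=8 t=3 v=7: DROP (t<10-0); WM=10
i=9 t=12 v=9: → [7,14); WM=12
i=10 t=2 v=4: DROP (t<12-0); WM=12
i=11 t=16 v=7: → [14,21); WM=16; [7,14) fires=9
i=12 t=10 v=6: DROP (t<16-0); WM=16
i=13 t=13 v=3: DROP (t<16-0); WM=16
i=14 t=18 v=1: → [14,21); WM=18
i=15 t=19 v=7: → [14,21); WM=19
i=16 t=22 v=3: → [21,28); WM=22; [14,21) fires=7

8 10 12 13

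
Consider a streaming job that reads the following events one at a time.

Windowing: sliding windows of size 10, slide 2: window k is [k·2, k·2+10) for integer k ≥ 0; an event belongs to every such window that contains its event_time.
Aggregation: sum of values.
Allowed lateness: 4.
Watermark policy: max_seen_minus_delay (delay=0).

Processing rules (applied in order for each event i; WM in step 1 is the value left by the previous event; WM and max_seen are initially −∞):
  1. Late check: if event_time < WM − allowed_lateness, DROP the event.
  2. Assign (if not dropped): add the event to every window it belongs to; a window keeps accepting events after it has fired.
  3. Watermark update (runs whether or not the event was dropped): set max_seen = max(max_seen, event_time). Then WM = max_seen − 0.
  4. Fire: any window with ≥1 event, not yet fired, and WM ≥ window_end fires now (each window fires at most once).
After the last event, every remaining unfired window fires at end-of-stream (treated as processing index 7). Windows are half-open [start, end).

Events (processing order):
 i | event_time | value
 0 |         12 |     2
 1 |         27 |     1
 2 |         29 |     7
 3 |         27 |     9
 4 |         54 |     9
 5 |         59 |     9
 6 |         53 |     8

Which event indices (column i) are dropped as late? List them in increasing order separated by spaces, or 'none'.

6

i=0 t=12 v=2: → [12,22),[10,20),[8,18),[6,16),[4,14); WM=12
i=1 t=27 v=1: → [26,36),[24,34),[22,32),[20,30),[18,28); WM=27; [4,14) fires=2 [6,16) fires=2 [8,18) fires=2 [10,20) fires=2 [12,22) fires=2
i=2 t=29 v=7: → [28,38),[26,36),[24,34),[22,32),[20,30); WM=29; [18,28) fires=1
i=3 t=27 v=9: → [26,36),[24,34),[22,32),[20,30),[18,28); WM=29
i=4 t=54 v=9: → [54,64),[52,62),[50,60),[48,58),[46,56); WM=54; [20,30) fires=17 [22,32) fires=17 [24,34) fires=17 [26,36) fires=17 [28,38) fires=7
i=5 t=59 v=9: → [58,68),[56,66),[54,64),[52,62),[50,60); WM=59; [46,56) fires=9 [48,58) fires=9
i=6 t=53 v=8: DROP (t<59-4); WM=59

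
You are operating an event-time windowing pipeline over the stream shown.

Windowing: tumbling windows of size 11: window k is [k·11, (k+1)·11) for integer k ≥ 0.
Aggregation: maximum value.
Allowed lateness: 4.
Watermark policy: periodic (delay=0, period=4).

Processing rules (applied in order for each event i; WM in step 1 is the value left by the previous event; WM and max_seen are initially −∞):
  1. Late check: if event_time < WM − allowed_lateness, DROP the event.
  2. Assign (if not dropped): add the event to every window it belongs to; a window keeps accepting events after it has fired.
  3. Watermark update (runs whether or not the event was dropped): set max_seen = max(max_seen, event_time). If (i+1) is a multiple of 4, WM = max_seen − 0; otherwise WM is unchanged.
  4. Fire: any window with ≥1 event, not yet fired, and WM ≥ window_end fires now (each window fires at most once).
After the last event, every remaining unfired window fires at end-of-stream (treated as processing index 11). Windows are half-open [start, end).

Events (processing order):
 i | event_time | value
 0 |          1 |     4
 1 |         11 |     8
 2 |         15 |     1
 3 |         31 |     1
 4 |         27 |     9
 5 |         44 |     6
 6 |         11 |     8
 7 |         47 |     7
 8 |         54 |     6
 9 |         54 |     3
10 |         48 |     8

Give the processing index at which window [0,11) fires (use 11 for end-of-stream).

i=0 t=1 v=4: → [0,11); WM=−∞
i=1 t=11 v=8: → [11,22); WM=−∞
i=2 t=15 v=1: → [11,22); WM=−∞
i=3 t=31 v=1: → [22,33); WM=31; [0,11) fires=4 [11,22) fires=8
i=4 t=27 v=9: → [22,33); WM=31
i=5 t=44 v=6: → [44,55); WM=31
i=6 t=11 v=8: DROP (t<31-4); WM=31
i=7 t=47 v=7: → [44,55); WM=47; [22,33) fires=9
i=8 t=54 v=6: → [44,55); WM=47
i=9 t=54 v=3: → [44,55); WM=47
i=10 t=48 v=8: → [44,55); WM=47

3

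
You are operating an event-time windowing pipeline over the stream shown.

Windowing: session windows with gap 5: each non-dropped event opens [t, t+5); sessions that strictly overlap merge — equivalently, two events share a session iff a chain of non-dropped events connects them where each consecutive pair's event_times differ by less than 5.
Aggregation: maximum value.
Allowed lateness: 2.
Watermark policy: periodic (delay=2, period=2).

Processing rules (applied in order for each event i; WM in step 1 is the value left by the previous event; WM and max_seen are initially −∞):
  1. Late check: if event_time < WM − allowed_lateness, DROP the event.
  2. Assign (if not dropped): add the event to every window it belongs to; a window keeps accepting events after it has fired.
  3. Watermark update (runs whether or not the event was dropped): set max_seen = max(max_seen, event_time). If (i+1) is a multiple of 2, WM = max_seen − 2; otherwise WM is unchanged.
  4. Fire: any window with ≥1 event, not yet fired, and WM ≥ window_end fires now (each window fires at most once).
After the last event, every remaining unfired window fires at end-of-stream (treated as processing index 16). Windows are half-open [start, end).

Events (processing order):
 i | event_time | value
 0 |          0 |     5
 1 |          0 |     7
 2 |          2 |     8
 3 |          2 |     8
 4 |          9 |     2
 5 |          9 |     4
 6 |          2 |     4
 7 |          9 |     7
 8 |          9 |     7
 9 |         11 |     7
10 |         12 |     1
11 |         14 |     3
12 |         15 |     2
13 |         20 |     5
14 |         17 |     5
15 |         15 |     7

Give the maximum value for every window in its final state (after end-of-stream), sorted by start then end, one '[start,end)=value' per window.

[0,7)=8 [9,25)=7

i=0 t=0 v=5: → [0,5); WM=−∞
i=1 t=0 v=7: → [0,5); WM=-2
i=2 t=2 v=8: → [0,7); WM=-2
i=3 t=2 v=8: → [0,7); WM=0
i=4 t=9 v=2: → [9,14); WM=0
i=5 t=9 v=4: → [9,14); WM=7
i=6 t=2 v=4: DROP (t<7-2); WM=7
i=7 t=9 v=7: → [9,14); WM=7
i=8 t=9 v=7: → [9,14); WM=7
i=9 t=11 v=7: → [9,16); WM=9
i=10 t=12 v=1: → [9,17); WM=9
i=11 t=14 v=3: → [9,19); WM=12
i=12 t=15 v=2: → [9,20); WM=12
i=13 t=20 v=5: → [20,25); WM=18
i=14 t=17 v=5: → [9,25); WM=18
i=15 t=15 v=7: DROP (t<18-2); WM=18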